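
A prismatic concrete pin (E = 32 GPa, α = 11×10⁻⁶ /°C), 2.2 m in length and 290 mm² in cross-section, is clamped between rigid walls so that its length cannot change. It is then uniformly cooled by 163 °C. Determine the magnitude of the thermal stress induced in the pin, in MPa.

Because both ends are immovable the net strain is zero, and the suppressed thermal strain is αΔT = 11×10⁻⁶ × 163 = 1793×10⁻⁶.
Hence σ = E·αΔT = 32×10³ × 1793×10⁻⁶ = 57.38 MPa, tensile.

σ ≈ 57.4 MPa (tensile)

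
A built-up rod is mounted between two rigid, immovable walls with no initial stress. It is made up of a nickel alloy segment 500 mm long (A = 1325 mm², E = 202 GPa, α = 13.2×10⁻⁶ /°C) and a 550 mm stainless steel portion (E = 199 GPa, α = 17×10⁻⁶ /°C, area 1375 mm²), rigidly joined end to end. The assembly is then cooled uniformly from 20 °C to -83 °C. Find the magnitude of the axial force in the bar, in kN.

P ≈ 424 kN (tensile)

Free thermal contraction of the whole bar: Σ αᵢΔT Lᵢ = 13.2×10⁻⁶×103×500 + 17×10⁻⁶×103×550 = 1.643 mm.
The walls prevent any net length change, so an axial force P (same in every segment) develops. Compatibility: P · Σ Lᵢ/(AᵢEᵢ) = δ_free.
Σ Lᵢ/(AᵢEᵢ) = 500/(1325×202×10³) + 550/(1375×199×10³) = 3.878×10⁻⁶ mm/N.
Hence P = δ_free / Σ(L/AE) = 1.643/3.878×10⁻⁶ = 423.6 kN (tensile).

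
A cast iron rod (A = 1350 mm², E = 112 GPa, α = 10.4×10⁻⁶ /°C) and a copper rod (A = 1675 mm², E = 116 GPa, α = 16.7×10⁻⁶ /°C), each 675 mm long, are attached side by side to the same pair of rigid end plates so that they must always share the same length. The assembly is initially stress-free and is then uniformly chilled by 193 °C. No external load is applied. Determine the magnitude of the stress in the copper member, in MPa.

σ ≈ 61.7 MPa (tensile)

Both members must finish at the same length. With the larger α, the copper tends to over-contract; the plates restrain it, putting the copper in tension and the cast iron in compression. With no external load the two internal forces are equal and opposite, magnitude P.
Equating the net (thermal + elastic) strains gives |α₁ − α₂|·ΔT = P·[1/(A₁E₁) + 1/(A₂E₂)].
|α₁ − α₂|·ΔT = 6.3×10⁻⁶ × 193 = 0.001216.
1/(A₁E₁) + 1/(A₂E₂) = 1/(1350×112×10³) + 1/(1675×116×10³) = 1.176×10⁻⁸ N⁻¹.
So P = 0.001216 / 1.176×10⁻⁸ = 103.4 kN.
σ_{copper} = P/A₂ = 103400/1675 = 61.72 MPa, tensile.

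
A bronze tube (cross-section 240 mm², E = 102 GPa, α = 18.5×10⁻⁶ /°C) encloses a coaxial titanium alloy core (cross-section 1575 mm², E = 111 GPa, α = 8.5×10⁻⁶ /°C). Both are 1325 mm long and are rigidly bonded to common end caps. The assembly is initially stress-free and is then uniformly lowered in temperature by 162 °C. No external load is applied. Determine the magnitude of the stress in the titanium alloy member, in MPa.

Both members must finish at the same length. With the larger α, the bronze tends to over-contract; the plates restrain it, putting the bronze in tension and the titanium alloy in compression. With no external load the two internal forces are equal and opposite, magnitude P.
Setting the final lengths equal and cancelling L: (α₁ − α₂)ΔT = P/(A₁E₁) + P/(A₂E₂).
|α₁ − α₂|·ΔT = 10×10⁻⁶ × 162 = 0.00162.
1/(A₁E₁) + 1/(A₂E₂) = 1/(240×102×10³) + 1/(1575×111×10³) = 4.657×10⁻⁸ N⁻¹.
P = 0.00162 / 4.657×10⁻⁸ = 34790 N = 34.79 kN.
σ_{titanium alloy} = P/A₂ = 34790/1575 = 22.09 MPa, compressive.

σ ≈ 22.1 MPa (compressive)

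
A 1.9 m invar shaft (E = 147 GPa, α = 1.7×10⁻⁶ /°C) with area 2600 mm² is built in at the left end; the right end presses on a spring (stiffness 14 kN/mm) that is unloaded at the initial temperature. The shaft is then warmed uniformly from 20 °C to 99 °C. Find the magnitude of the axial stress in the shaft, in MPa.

σ ≈ 1.28 MPa (compressive)

Free thermal expansion: δ_free = αΔT L = 1.7×10⁻⁶ × 79 × 1900 = 0.2552 mm.
Let P be the compressive force at the spring. The shaft shortens elastically by PL/(AE) and the spring compresses by P/k; together these equal δ_free.
So P = δ_free / [L/(AE) + 1/k] = 0.2552 / [ 1900/(2600×147×10³) + 1/(14×10³) ].
P = 0.2552 / 7.64×10⁻⁵ = 3340 N.
σ = P/A = 3340/2600 = 1.285 MPa.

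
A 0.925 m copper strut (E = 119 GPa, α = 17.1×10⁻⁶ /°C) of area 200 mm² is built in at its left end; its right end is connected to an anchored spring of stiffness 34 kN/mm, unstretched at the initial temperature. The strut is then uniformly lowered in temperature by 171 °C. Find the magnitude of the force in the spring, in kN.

Free thermal contraction: δ_free = αΔT L = 17.1×10⁻⁶ × 171 × 925 = 2.705 mm.
Let P be the tensile force in the spring. The strut extends elastically by PL/(AE) and the spring stretches by P/k; together these equal δ_free.
So P = δ_free / [L/(AE) + 1/k] = 2.705 / [ 925/(200×119×10³) + 1/(34×10³) ].
P = 2.705 / 6.828×10⁻⁵ = 39610 N.

P ≈ 39.6 kN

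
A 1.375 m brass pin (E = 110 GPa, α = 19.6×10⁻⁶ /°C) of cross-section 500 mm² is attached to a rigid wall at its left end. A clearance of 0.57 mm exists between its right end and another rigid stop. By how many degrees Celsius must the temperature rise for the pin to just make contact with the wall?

ΔT ≈ 21.2 °C

The gap closes when αΔT L = 0.57 mm, since the pin is still unstressed at that instant.
So ΔT = g/(αL) = 0.57/(19.6×10⁻⁶ × 1375) = 21.15 °C.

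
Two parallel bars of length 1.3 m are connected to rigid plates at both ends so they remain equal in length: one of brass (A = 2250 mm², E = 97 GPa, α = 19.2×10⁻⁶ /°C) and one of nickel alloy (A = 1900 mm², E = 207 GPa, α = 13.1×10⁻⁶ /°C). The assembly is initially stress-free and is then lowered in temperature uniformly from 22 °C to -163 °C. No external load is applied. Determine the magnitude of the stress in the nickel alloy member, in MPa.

Equilibrium of a rigid end plate with no external load gives equal and opposite internal forces ±P in the two members. Since α_{brass} > α_{nickel alloy}, cooling drives the brass into tension and the nickel alloy into compression.
Compatibility of the two members (thermal + elastic change equal): (α₁ − α₂)ΔT = P·[1/(A₁E₁) + 1/(A₂E₂)].
|α₁ − α₂|·ΔT = 6.1×10⁻⁶ × 185 = 0.001128.
1/(A₁E₁) + 1/(A₂E₂) = 1/(2250×97×10³) + 1/(1900×207×10³) = 7.124×10⁻⁹ N⁻¹.
P = 0.001128 / 7.124×10⁻⁹ = 158400 N = 158.4 kN.
σ_{nickel alloy} = P/A₂ = 158400/1900 = 83.37 MPa, compressive.

σ ≈ 83.4 MPa (compressive)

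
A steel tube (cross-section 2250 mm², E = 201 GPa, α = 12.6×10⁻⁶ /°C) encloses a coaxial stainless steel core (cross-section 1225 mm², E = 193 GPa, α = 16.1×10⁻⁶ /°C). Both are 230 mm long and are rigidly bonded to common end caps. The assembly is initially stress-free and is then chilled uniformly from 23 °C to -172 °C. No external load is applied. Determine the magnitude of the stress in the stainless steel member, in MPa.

The stainless steel has the larger α, so on cooling it would change length more than the steel if both were free. The rigid plates force a common final length, so the stainless steel is put into tension and the steel into compression, with equal and opposite forces P (no external load).
Compatibility of the two members (thermal + elastic change equal): (α₁ − α₂)ΔT = P·[1/(A₁E₁) + 1/(A₂E₂)].
|α₁ − α₂|·ΔT = 3.5×10⁻⁶ × 195 = 0.0006825.
1/(A₁E₁) + 1/(A₂E₂) = 1/(2250×201×10³) + 1/(1225×193×10³) = 6.441×10⁻⁹ N⁻¹.
P = 0.0006825 / 6.441×10⁻⁹ = 106000 N = 106 kN.
σ_{stainless steel} = P/A₂ = 106000/1225 = 86.5 MPa, tensile.

σ ≈ 86.5 MPa (tensile)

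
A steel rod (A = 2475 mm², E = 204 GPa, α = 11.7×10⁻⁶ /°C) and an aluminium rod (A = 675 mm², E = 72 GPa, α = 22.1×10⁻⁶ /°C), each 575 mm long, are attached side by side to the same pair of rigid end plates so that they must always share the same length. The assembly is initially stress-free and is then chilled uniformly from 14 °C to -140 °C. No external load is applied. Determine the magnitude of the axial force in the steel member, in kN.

Both members must finish at the same length. With the larger α, the aluminium tends to over-contract; the plates restrain it, putting the aluminium in tension and the steel in compression. With no external load the two internal forces are equal and opposite, magnitude P.
Compatibility of the two members (thermal + elastic change equal): (α₁ − α₂)ΔT = P·[1/(A₁E₁) + 1/(A₂E₂)].
|α₁ − α₂|·ΔT = 10.4×10⁻⁶ × 154 = 0.001602.
1/(A₁E₁) + 1/(A₂E₂) = 1/(2475×204×10³) + 1/(675×72×10³) = 2.256×10⁻⁸ N⁻¹.
P = 0.001602 / 2.256×10⁻⁸ = 71000 N = 71 kN.

P ≈ 71 kN (compressive in the steel)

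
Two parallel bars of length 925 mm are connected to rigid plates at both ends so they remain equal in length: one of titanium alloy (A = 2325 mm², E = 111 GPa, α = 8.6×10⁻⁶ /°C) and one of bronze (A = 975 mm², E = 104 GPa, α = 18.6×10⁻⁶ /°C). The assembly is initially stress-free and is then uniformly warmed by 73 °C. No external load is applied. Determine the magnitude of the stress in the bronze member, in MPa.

σ ≈ 54.5 MPa (compressive)

The bronze has the larger α, so on heating it would change length more than the titanium alloy if both were free. The rigid plates force a common final length, so the bronze is put into compression and the titanium alloy into tension, with equal and opposite forces P (no external load).
Compatibility of the two members (thermal + elastic change equal): (α₁ − α₂)ΔT = P·[1/(A₁E₁) + 1/(A₂E₂)].
|α₁ − α₂|·ΔT = 10×10⁻⁶ × 73 = 0.00073.
1/(A₁E₁) + 1/(A₂E₂) = 1/(2325×111×10³) + 1/(975×104×10³) = 1.374×10⁻⁸ N⁻¹.
So P = 0.00073 / 1.374×10⁻⁸ = 53.14 kN.
σ_{bronze} = P/A₂ = 53140/975 = 54.5 MPa, compressive.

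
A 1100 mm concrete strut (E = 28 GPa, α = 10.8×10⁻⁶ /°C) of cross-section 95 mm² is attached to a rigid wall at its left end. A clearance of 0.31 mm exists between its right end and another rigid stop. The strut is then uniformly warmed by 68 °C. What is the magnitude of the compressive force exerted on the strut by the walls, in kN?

If the wall were absent the strut would grow by αΔT L = 10.8×10⁻⁶ × 68 × 1100 = 0.8078 mm.
This exceeds the 0.31 mm gap, so the wall pushes back. The portion of expansion that must be recovered elastically is δ_free − gap = 0.8078 − 0.31 = 0.4978 mm.
So σ = E(δ_free − g)/L = 28×10³ × 0.4978/1100 = 12.67 MPa.
Force on the wall = σA = 12.67 × 95 mm² = 1.204 kN.

P ≈ 1.2 kN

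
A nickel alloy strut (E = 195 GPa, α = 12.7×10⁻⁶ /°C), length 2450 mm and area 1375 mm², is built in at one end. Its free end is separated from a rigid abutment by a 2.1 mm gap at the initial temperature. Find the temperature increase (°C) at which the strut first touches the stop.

ΔT ≈ 67.5 °C

Contact occurs when the free expansion equals the gap: αΔT L = 2.1 mm.
So ΔT = g/(αL) = 2.1/(12.7×10⁻⁶ × 2450) = 67.49 °C.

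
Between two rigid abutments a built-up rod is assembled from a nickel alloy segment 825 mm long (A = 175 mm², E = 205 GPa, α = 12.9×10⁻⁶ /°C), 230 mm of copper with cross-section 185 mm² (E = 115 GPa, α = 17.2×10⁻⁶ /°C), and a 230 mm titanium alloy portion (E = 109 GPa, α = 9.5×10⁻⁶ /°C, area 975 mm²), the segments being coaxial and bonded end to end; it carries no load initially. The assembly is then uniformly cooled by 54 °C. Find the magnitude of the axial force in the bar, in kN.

P ≈ 25.2 kN (tensile)

Free thermal contraction of the whole bar: Σ αᵢΔT Lᵢ = 12.9×10⁻⁶×54×825 + 17.2×10⁻⁶×54×230 + 9.5×10⁻⁶×54×230 = 0.9063 mm.
The rigid supports impose zero overall length change; the single axial force P common to all segments must satisfy P Σ Lᵢ/(AᵢEᵢ) = δ_free.
Σ Lᵢ/(AᵢEᵢ) = 825/(175×205×10³) + 230/(185×115×10³) + 230/(975×109×10³) = 3.597×10⁻⁵ mm/N.
Hence P = δ_free / Σ(L/AE) = 0.9063/3.597×10⁻⁵ = 25.2 kN (tensile).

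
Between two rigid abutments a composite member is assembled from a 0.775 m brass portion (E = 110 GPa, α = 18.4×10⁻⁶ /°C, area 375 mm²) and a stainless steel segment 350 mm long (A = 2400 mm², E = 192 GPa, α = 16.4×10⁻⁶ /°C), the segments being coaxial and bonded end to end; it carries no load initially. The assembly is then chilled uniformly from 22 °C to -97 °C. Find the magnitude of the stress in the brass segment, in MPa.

σ ≈ 325 MPa (tensile)

If the supports were absent, the total length change would be Σ αᵢΔT Lᵢ = 18.4×10⁻⁶×119×775 + 16.4×10⁻⁶×119×350 = 2.38 mm.
The rigid supports impose zero overall length change; the single axial force P common to all segments must satisfy P Σ Lᵢ/(AᵢEᵢ) = δ_free.
The series flexibility is Σ Lᵢ/(AᵢEᵢ) = 775/(375×110×10³) + 350/(2400×192×10³) = 1.955×10⁻⁵ mm/N.
P = 2.38 / 1.955×10⁻⁵ = 121800 N = 121.8 kN, tensile.
σ_{brass} = P / A = 121800 / 375 = 324.7 MPa.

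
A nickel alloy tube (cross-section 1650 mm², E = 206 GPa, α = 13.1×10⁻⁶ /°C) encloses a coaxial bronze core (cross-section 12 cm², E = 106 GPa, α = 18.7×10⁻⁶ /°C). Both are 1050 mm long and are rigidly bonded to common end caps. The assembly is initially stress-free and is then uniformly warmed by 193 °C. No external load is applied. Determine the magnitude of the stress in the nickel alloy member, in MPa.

σ ≈ 60.6 MPa (tensile)

Both members must finish at the same length. With the larger α, the bronze tends to over-expand; the plates restrain it, putting the bronze in compression and the nickel alloy in tension. With no external load the two internal forces are equal and opposite, magnitude P.
Equating the net (thermal + elastic) strains gives |α₁ − α₂|·ΔT = P·[1/(A₁E₁) + 1/(A₂E₂)].
|α₁ − α₂|·ΔT = 5.6×10⁻⁶ × 193 = 0.001081.
1/(A₁E₁) + 1/(A₂E₂) = 1/(1650×206×10³) + 1/(1200×106×10³) = 1.08×10⁻⁸ N⁻¹.
P = 0.001081 / 1.08×10⁻⁸ = 100000 N = 100 kN.
σ_{nickel alloy} = P/A₁ = 100000/1650 = 60.63 MPa, tensile.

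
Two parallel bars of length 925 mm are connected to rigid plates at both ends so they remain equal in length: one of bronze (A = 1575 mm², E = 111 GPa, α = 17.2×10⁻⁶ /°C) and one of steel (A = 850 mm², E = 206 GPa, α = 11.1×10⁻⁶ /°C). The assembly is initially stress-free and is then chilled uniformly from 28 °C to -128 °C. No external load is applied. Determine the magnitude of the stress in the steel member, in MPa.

σ ≈ 97.9 MPa (compressive)

Equilibrium of a rigid end plate with no external load gives equal and opposite internal forces ±P in the two members. Since α_{bronze} > α_{steel}, cooling drives the bronze into tension and the steel into compression.
Compatibility of the two members (thermal + elastic change equal): (α₁ − α₂)ΔT = P·[1/(A₁E₁) + 1/(A₂E₂)].
|α₁ − α₂|·ΔT = 6.1×10⁻⁶ × 156 = 0.0009516.
1/(A₁E₁) + 1/(A₂E₂) = 1/(1575×111×10³) + 1/(850×206×10³) = 1.143×10⁻⁸ N⁻¹.
P = 0.0009516 / 1.143×10⁻⁸ = 83250 N = 83.25 kN.
σ_{steel} = P/A₂ = 83250/850 = 97.94 MPa, compressive.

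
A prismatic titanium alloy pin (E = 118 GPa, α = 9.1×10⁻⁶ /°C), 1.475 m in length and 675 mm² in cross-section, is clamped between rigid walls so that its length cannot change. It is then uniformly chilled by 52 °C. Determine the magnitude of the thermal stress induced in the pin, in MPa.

σ ≈ 55.8 MPa (tensile)

Because both ends are immovable the net strain is zero, and the suppressed thermal strain is αΔT = 9.1×10⁻⁶ × 52 = 473.2×10⁻⁶.
The stress required to suppress this strain is σ = Eε = 118×10³ × 473.2×10⁻⁶ = 55.84 MPa, tensile since the pin is trying to contract.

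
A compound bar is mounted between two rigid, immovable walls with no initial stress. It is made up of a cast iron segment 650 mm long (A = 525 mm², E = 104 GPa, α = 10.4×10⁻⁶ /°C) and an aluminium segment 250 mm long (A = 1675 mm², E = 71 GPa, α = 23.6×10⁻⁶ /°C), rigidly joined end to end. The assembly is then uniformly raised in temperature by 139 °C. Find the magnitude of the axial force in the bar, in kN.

P ≈ 126 kN (compressive)

If the supports were absent, the total length change would be Σ αᵢΔT Lᵢ = 10.4×10⁻⁶×139×650 + 23.6×10⁻⁶×139×250 = 1.76 mm.
The walls prevent any net length change, so an axial force P (same in every segment) develops. Compatibility: P · Σ Lᵢ/(AᵢEᵢ) = δ_free.
The series flexibility is Σ Lᵢ/(AᵢEᵢ) = 650/(525×104×10³) + 250/(1675×71×10³) = 1.401×10⁻⁵ mm/N.
P = 1.76 / 1.401×10⁻⁵ = 125600 N = 125.6 kN, compressive.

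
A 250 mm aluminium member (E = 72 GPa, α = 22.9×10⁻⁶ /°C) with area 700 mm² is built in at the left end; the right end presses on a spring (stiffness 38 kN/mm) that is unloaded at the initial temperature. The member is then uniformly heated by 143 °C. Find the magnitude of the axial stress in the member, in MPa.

Free thermal expansion: δ_free = αΔT L = 22.9×10⁻⁶ × 143 × 250 = 0.8187 mm.
With a force P in the spring, the elastic change of the member is PL/(AE) and that of the spring is P/k; compatibility requires their sum to equal δ_free.
P [ L/(AE) + 1/k ] = δ_free → P [ 250/(700×72×10³) + 1/(38×10³) ] = 0.8187.
P = 0.8187 / 3.128×10⁻⁵ = 26180 N.
σ = P/A = 26180/700 = 37.39 MPa.

σ ≈ 37.4 MPa (compressive)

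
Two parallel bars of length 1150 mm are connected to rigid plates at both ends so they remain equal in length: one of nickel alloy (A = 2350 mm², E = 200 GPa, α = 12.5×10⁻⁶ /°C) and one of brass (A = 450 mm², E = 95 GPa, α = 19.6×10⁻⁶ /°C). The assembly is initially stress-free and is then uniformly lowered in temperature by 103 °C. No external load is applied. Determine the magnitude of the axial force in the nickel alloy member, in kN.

Both members must finish at the same length. With the larger α, the brass tends to over-contract; the plates restrain it, putting the brass in tension and the nickel alloy in compression. With no external load the two internal forces are equal and opposite, magnitude P.
Equating the net (thermal + elastic) strains gives |α₁ − α₂|·ΔT = P·[1/(A₁E₁) + 1/(A₂E₂)].
|α₁ − α₂|·ΔT = 7.1×10⁻⁶ × 103 = 0.0007313.
1/(A₁E₁) + 1/(A₂E₂) = 1/(2350×200×10³) + 1/(450×95×10³) = 2.552×10⁻⁸ N⁻¹.
P = 0.0007313 / 2.552×10⁻⁸ = 28660 N = 28.66 kN.

P ≈ 28.7 kN (compressive in the nickel alloy)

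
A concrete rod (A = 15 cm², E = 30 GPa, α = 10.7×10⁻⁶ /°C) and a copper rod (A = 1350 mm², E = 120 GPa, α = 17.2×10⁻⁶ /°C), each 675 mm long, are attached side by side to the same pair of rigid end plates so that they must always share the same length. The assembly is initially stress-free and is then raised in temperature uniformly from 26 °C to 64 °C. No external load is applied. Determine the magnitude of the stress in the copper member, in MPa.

σ ≈ 6.44 MPa (compressive)

Both members must finish at the same length. With the larger α, the copper tends to over-expand; the plates restrain it, putting the copper in compression and the concrete in tension. With no external load the two internal forces are equal and opposite, magnitude P.
Setting the final lengths equal and cancelling L: (α₁ − α₂)ΔT = P/(A₁E₁) + P/(A₂E₂).
|α₁ − α₂|·ΔT = 6.5×10⁻⁶ × 38 = 0.000247.
1/(A₁E₁) + 1/(A₂E₂) = 1/(1500×30×10³) + 1/(1350×120×10³) = 2.84×10⁻⁸ N⁻¹.
So P = 0.000247 / 2.84×10⁻⁸ = 8.699 kN.
σ_{copper} = P/A₂ = 8699/1350 = 6.443 MPa, compressive.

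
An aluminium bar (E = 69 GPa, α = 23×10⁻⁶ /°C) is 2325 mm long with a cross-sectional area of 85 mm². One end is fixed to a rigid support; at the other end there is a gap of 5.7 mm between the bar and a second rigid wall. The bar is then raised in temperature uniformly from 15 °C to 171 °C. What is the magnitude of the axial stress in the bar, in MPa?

Free thermal elongation = αΔT L = 23×10⁻⁶ × 156 × 2325 = 8.342 mm.
The gap closes (δ_free > 5.7 mm) and the wall then resists a further 8.342 − 5.7 = 2.642 mm of expansion.
That suppressed elongation corresponds to σ = E·Δ/L = 69×10³ × 2.642/2325 = 78.41 MPa.

σ ≈ 78.4 MPa (compressive)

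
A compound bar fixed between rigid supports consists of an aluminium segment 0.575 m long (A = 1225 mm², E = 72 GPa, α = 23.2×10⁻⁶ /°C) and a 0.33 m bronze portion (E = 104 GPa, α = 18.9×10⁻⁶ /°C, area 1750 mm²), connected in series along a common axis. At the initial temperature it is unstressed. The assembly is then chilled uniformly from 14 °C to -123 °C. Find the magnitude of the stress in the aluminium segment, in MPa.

With the walls removed the bar would change length by δ_free = Σ αᵢΔT Lᵢ = 23.2×10⁻⁶×137×575 + 18.9×10⁻⁶×137×330 = 2.682 mm.
The rigid supports impose zero overall length change; the single axial force P common to all segments must satisfy P Σ Lᵢ/(AᵢEᵢ) = δ_free.
Σ Lᵢ/(AᵢEᵢ) = 575/(1225×72×10³) + 330/(1750×104×10³) = 8.332×10⁻⁶ mm/N.
So P = 2.682 / 8.332×10⁻⁶ = 321.9 kN, tensile.
σ_{aluminium} = P / A = 321900 / 1225 = 262.8 MPa.

σ ≈ 263 MPa (tensile)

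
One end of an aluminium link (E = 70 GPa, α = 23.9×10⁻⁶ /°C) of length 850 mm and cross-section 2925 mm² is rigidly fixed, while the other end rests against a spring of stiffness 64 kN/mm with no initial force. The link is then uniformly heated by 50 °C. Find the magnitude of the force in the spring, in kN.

The unrestrained thermal change is αΔT L = 23.9×10⁻⁶ × 50 × 850 = 1.016 mm.
Let P be the compressive force at the spring. The link shortens elastically by PL/(AE) and the spring compresses by P/k; together these equal δ_free.
So P = δ_free / [L/(AE) + 1/k] = 1.016 / [ 850/(2925×70×10³) + 1/(64×10³) ].
P = 1.016 / 1.978×10⁻⁵ = 51360 N.

P ≈ 51.4 kN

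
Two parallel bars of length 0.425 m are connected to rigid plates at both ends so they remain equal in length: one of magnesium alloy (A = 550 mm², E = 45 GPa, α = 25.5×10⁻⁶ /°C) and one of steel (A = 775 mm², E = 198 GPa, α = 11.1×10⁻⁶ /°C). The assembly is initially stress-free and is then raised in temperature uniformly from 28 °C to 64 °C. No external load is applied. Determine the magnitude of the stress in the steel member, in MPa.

σ ≈ 14.3 MPa (tensile)

Equilibrium of a rigid end plate with no external load gives equal and opposite internal forces ±P in the two members. Since α_{magnesium alloy} > α_{steel}, heating drives the magnesium alloy into compression and the steel into tension.
Compatibility of the two members (thermal + elastic change equal): (α₁ − α₂)ΔT = P·[1/(A₁E₁) + 1/(A₂E₂)].
|α₁ − α₂|·ΔT = 14.4×10⁻⁶ × 36 = 0.0005184.
1/(A₁E₁) + 1/(A₂E₂) = 1/(550×45×10³) + 1/(775×198×10³) = 4.692×10⁻⁸ N⁻¹.
P = 0.0005184 / 4.692×10⁻⁸ = 11050 N = 11.05 kN.
σ_{steel} = P/A₂ = 11050/775 = 14.26 MPa, tensile.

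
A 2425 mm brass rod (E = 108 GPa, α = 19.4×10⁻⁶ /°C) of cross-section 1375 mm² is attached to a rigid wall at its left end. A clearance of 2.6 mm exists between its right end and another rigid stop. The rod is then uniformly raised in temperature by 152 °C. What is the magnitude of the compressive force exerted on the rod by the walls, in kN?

P ≈ 279 kN

If the wall were absent the rod would grow by αΔT L = 19.4×10⁻⁶ × 152 × 2425 = 7.151 mm.
This exceeds the 2.6 mm gap, so the wall pushes back. The portion of expansion that must be recovered elastically is δ_free − gap = 7.151 − 2.6 = 4.551 mm.
So σ = E(δ_free − g)/L = 108×10³ × 4.551/2425 = 202.7 MPa.
P = σA = 202.7 × 1375 = 278.7 kN.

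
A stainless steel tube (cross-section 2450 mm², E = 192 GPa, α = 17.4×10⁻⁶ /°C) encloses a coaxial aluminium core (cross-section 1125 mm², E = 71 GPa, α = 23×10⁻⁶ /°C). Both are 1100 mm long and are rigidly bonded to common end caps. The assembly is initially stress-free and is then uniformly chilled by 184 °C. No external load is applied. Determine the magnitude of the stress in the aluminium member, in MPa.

σ ≈ 62.5 MPa (tensile)

Equilibrium of a rigid end plate with no external load gives equal and opposite internal forces ±P in the two members. Since α_{aluminium} > α_{stainless steel}, cooling drives the aluminium into tension and the stainless steel into compression.
Equating the net (thermal + elastic) strains gives |α₁ − α₂|·ΔT = P·[1/(A₁E₁) + 1/(A₂E₂)].
|α₁ − α₂|·ΔT = 5.6×10⁻⁶ × 184 = 0.00103.
1/(A₁E₁) + 1/(A₂E₂) = 1/(2450×192×10³) + 1/(1125×71×10³) = 1.465×10⁻⁸ N⁻¹.
P = 0.00103 / 1.465×10⁻⁸ = 70360 N = 70.36 kN.
σ_{aluminium} = P/A₂ = 70360/1125 = 62.54 MPa, tensile.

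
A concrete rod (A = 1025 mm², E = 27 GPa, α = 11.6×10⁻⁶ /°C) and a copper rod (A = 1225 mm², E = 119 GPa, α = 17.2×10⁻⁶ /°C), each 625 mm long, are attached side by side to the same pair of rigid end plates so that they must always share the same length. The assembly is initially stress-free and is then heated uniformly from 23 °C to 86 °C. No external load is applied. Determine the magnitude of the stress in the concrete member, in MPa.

σ ≈ 8.01 MPa (tensile)

The copper has the larger α, so on heating it would change length more than the concrete if both were free. The rigid plates force a common final length, so the copper is put into compression and the concrete into tension, with equal and opposite forces P (no external load).
Compatibility of the two members (thermal + elastic change equal): (α₁ − α₂)ΔT = P·[1/(A₁E₁) + 1/(A₂E₂)].
|α₁ − α₂|·ΔT = 5.6×10⁻⁶ × 63 = 0.0003528.
1/(A₁E₁) + 1/(A₂E₂) = 1/(1025×27×10³) + 1/(1225×119×10³) = 4.299×10⁻⁸ N⁻¹.
So P = 0.0003528 / 4.299×10⁻⁸ = 8.206 kN.
σ_{concrete} = P/A₁ = 8206/1025 = 8.006 MPa, tensile.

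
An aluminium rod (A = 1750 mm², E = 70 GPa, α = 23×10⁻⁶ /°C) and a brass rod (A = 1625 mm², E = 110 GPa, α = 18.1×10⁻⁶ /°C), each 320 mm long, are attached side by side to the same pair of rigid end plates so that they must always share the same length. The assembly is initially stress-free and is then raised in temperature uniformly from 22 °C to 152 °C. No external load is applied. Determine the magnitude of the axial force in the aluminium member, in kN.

The aluminium has the larger α, so on heating it would change length more than the brass if both were free. The rigid plates force a common final length, so the aluminium is put into compression and the brass into tension, with equal and opposite forces P (no external load).
Compatibility of the two members (thermal + elastic change equal): (α₁ − α₂)ΔT = P·[1/(A₁E₁) + 1/(A₂E₂)].
|α₁ − α₂|·ΔT = 4.9×10⁻⁶ × 130 = 0.000637.
1/(A₁E₁) + 1/(A₂E₂) = 1/(1750×70×10³) + 1/(1625×110×10³) = 1.376×10⁻⁸ N⁻¹.
So P = 0.000637 / 1.376×10⁻⁸ = 46.3 kN.

P ≈ 46.3 kN (compressive in the aluminium)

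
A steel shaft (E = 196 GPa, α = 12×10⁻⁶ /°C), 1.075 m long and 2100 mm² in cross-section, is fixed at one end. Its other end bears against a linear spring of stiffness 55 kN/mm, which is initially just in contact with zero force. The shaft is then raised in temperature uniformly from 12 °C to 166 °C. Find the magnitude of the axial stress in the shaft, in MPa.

σ ≈ 45.5 MPa (compressive)

If the spring were absent the shaft would lengthen by αΔT L = 12×10⁻⁶ × 154 × 1075 = 1.987 mm.
With a force P in the spring, the elastic change of the shaft is PL/(AE) and that of the spring is P/k; compatibility requires their sum to equal δ_free.
So P = δ_free / [L/(AE) + 1/k] = 1.987 / [ 1075/(2100×196×10³) + 1/(55×10³) ].
P = 1.987 / 2.079×10⁻⁵ = 95540 N.
σ = P/A = 95540/2100 = 45.49 MPa.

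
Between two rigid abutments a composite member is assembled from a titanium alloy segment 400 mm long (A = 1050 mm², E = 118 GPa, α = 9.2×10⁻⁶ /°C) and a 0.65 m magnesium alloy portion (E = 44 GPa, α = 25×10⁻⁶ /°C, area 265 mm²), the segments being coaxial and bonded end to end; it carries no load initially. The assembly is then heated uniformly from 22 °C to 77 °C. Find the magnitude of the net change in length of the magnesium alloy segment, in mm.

|ΔL| ≈ 0.142 mm

With the walls removed the bar would change length by δ_free = Σ αᵢΔT Lᵢ = 9.2×10⁻⁶×55×400 + 25×10⁻⁶×55×650 = 1.096 mm.
Since the ends are fixed, an axial force P builds up, equal in every segment, with P · Σ Lᵢ/(AᵢEᵢ) = δ_free.
The series flexibility is Σ Lᵢ/(AᵢEᵢ) = 400/(1050×118×10³) + 650/(265×44×10³) = 5.897×10⁻⁵ mm/N.
P = 1.096 / 5.897×10⁻⁵ = 18590 N = 18.59 kN, compressive.
For the magnesium alloy segment, free thermal change = 25×10⁻⁶×55×650 = 0.8937 mm and elastic change from P = 18590×650/(265×44×10³) = 1.036 mm; these oppose, so the net change is 0.142 mm (segment shortens).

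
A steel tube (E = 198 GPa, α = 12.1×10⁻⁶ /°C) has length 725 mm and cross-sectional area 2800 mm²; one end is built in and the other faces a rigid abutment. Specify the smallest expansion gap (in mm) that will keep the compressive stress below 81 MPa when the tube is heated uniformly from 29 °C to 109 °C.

With no wall the tube would lengthen by αΔT L = 12.1×10⁻⁶ × 80 × 725 = 0.7018 mm.
At the allowable stress the elastic shortening the wall may impose is σL/E = 81 × 725 / (198×10³) = 0.2966 mm.
The gap must absorb the remainder: g_min = 0.7018 − 0.2966 = 0.4052 mm.

g ≈ 0.405 mm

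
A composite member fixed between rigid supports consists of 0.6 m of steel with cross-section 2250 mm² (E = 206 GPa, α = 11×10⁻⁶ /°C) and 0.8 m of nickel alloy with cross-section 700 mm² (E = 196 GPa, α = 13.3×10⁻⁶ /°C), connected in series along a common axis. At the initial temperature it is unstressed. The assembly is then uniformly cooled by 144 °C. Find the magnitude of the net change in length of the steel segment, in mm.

|ΔL| ≈ 0.499 mm

With the walls removed the bar would change length by δ_free = Σ αᵢΔT Lᵢ = 11×10⁻⁶×144×600 + 13.3×10⁻⁶×144×800 = 2.483 mm.
Since the ends are fixed, an axial force P builds up, equal in every segment, with P · Σ Lᵢ/(AᵢEᵢ) = δ_free.
Σ Lᵢ/(AᵢEᵢ) = 600/(2250×206×10³) + 800/(700×196×10³) = 7.125×10⁻⁶ mm/N.
P = 2.483 / 7.125×10⁻⁶ = 348400 N = 348.4 kN, tensile.
For the steel segment, free thermal change = 11×10⁻⁶×144×600 = 0.9504 mm and elastic change from P = 348400×600/(2250×206×10³) = 0.451 mm; these oppose, so the net change is 0.499 mm (segment shortens).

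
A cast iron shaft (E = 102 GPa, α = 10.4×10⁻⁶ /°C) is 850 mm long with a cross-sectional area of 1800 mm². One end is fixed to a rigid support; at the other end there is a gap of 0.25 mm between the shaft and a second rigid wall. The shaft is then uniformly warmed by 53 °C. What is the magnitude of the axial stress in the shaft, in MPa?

σ ≈ 26.2 MPa (compressive)

Free thermal elongation = αΔT L = 10.4×10⁻⁶ × 53 × 850 = 0.4685 mm.
This exceeds the 0.25 mm gap, so the wall pushes back. The portion of expansion that must be recovered elastically is δ_free − gap = 0.4685 − 0.25 = 0.2185 mm.
Compatibility: PL/(AE) = 0.2185 mm, so σ = P/A = E × (0.2185/850) = 26.22 MPa.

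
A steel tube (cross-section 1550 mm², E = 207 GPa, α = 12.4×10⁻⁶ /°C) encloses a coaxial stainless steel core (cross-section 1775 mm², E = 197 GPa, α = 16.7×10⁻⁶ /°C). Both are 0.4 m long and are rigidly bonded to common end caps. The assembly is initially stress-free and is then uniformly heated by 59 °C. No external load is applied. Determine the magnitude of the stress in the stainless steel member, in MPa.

σ ≈ 23.9 MPa (compressive)

The stainless steel has the larger α, so on heating it would change length more than the steel if both were free. The rigid plates force a common final length, so the stainless steel is put into compression and the steel into tension, with equal and opposite forces P (no external load).
Compatibility of the two members (thermal + elastic change equal): (α₁ − α₂)ΔT = P·[1/(A₁E₁) + 1/(A₂E₂)].
|α₁ − α₂|·ΔT = 4.3×10⁻⁶ × 59 = 0.0002537.
1/(A₁E₁) + 1/(A₂E₂) = 1/(1550×207×10³) + 1/(1775×197×10³) = 5.977×10⁻⁹ N⁻¹.
P = 0.0002537 / 5.977×10⁻⁹ = 42450 N = 42.45 kN.
σ_{stainless steel} = P/A₂ = 42450/1775 = 23.92 MPa, compressive.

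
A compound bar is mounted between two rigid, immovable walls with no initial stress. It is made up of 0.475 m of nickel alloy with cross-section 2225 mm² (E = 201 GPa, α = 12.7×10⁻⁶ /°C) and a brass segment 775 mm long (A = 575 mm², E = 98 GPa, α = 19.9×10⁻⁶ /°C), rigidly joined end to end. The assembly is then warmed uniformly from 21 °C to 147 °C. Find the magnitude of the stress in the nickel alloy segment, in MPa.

σ ≈ 82 MPa (compressive)

With the walls removed the bar would change length by δ_free = Σ αᵢΔT Lᵢ = 12.7×10⁻⁶×126×475 + 19.9×10⁻⁶×126×775 = 2.703 mm.
The rigid supports impose zero overall length change; the single axial force P common to all segments must satisfy P Σ Lᵢ/(AᵢEᵢ) = δ_free.
Σ Lᵢ/(AᵢEᵢ) = 475/(2225×201×10³) + 775/(575×98×10³) = 1.482×10⁻⁵ mm/N.
So P = 2.703 / 1.482×10⁻⁵ = 182.5 kN, compressive.
σ_{nickel alloy} = P / A = 182500 / 2225 = 82.01 MPa.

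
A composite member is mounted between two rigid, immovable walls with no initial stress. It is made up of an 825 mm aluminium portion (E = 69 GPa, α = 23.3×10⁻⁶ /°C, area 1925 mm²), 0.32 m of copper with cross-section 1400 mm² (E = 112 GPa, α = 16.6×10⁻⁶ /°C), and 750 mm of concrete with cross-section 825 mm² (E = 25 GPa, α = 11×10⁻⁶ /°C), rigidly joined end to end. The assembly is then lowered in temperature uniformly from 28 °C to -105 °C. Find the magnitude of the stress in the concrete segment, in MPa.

Free thermal contraction of the whole bar: Σ αᵢΔT Lᵢ = 23.3×10⁻⁶×133×825 + 16.6×10⁻⁶×133×320 + 11×10⁻⁶×133×750 = 4.36 mm.
The walls prevent any net length change, so an axial force P (same in every segment) develops. Compatibility: P · Σ Lᵢ/(AᵢEᵢ) = δ_free.
The series flexibility is Σ Lᵢ/(AᵢEᵢ) = 825/(1925×69×10³) + 320/(1400×112×10³) + 750/(825×25×10³) = 4.462×10⁻⁵ mm/N.
P = 4.36 / 4.462×10⁻⁵ = 97730 N = 97.73 kN, tensile.
σ_{concrete} = P / A = 97730 / 825 = 118.5 MPa.

σ ≈ 118 MPa (tensile)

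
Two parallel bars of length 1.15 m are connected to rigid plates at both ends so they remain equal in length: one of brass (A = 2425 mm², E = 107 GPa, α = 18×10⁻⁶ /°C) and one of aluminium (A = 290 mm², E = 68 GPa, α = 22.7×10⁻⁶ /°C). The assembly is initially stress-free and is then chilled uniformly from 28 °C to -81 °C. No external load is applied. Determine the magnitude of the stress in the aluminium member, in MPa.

The aluminium has the larger α, so on cooling it would change length more than the brass if both were free. The rigid plates force a common final length, so the aluminium is put into tension and the brass into compression, with equal and opposite forces P (no external load).
Compatibility of the two members (thermal + elastic change equal): (α₁ − α₂)ΔT = P·[1/(A₁E₁) + 1/(A₂E₂)].
|α₁ − α₂|·ΔT = 4.7×10⁻⁶ × 109 = 0.0005123.
1/(A₁E₁) + 1/(A₂E₂) = 1/(2425×107×10³) + 1/(290×68×10³) = 5.456×10⁻⁸ N⁻¹.
P = 0.0005123 / 5.456×10⁻⁸ = 9389 N = 9.389 kN.
σ_{aluminium} = P/A₂ = 9389/290 = 32.38 MPa, tensile.

σ ≈ 32.4 MPa (tensile)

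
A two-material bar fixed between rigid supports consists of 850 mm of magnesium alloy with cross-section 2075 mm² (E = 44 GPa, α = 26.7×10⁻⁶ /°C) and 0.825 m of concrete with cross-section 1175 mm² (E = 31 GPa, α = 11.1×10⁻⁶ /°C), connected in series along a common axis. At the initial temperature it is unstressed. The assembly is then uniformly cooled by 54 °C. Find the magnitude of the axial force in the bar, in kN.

P ≈ 53.8 kN (tensile)

Free thermal contraction of the whole bar: Σ αᵢΔT Lᵢ = 26.7×10⁻⁶×54×850 + 11.1×10⁻⁶×54×825 = 1.72 mm.
Since the ends are fixed, an axial force P builds up, equal in every segment, with P · Σ Lᵢ/(AᵢEᵢ) = δ_free.
Σ Lᵢ/(AᵢEᵢ) = 850/(2075×44×10³) + 825/(1175×31×10³) = 3.196×10⁻⁵ mm/N.
So P = 1.72 / 3.196×10⁻⁵ = 53.82 kN, tensile.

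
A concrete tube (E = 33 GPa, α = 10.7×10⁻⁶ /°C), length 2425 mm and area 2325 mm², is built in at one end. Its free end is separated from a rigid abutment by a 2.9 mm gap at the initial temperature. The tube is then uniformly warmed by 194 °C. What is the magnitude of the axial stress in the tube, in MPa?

Unrestrained expansion: δ_free = αΔT L = 10.7×10⁻⁶ × 194 × 2425 = 5.034 mm.
The gap closes (δ_free > 2.9 mm) and the wall then resists a further 5.034 − 2.9 = 2.134 mm of expansion.
Compatibility: PL/(AE) = 2.134 mm, so σ = P/A = E × (2.134/2425) = 29.04 MPa.

σ ≈ 29 MPa (compressive)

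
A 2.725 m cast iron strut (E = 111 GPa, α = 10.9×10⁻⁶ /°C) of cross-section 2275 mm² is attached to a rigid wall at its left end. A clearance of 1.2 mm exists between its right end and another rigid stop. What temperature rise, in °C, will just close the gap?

Contact occurs when the free expansion equals the gap: αΔT L = 1.2 mm.
ΔT = 1.2 / (10.9×10⁻⁶ × 2725) = 40.4 °C.

ΔT ≈ 40.4 °C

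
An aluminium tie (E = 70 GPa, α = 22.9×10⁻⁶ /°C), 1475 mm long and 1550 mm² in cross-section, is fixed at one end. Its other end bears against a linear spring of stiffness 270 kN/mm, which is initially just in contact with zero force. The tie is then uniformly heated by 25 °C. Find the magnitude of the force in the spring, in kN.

Free thermal expansion: δ_free = αΔT L = 22.9×10⁻⁶ × 25 × 1475 = 0.8444 mm.
With a force P in the spring, the elastic change of the tie is PL/(AE) and that of the spring is P/k; compatibility requires their sum to equal δ_free.
So P = δ_free / [L/(AE) + 1/k] = 0.8444 / [ 1475/(1550×70×10³) + 1/(270×10³) ].
P = 0.8444 / 1.73×10⁻⁵ = 48820 N.

P ≈ 48.8 kN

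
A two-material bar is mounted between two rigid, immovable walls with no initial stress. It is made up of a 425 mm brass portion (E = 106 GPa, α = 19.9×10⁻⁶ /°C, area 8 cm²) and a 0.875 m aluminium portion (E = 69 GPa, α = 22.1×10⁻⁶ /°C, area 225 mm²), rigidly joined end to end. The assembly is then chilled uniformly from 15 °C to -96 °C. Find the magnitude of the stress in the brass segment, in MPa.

Free thermal contraction of the whole bar: Σ αᵢΔT Lᵢ = 19.9×10⁻⁶×111×425 + 22.1×10⁻⁶×111×875 = 3.085 mm.
Since the ends are fixed, an axial force P builds up, equal in every segment, with P · Σ Lᵢ/(AᵢEᵢ) = δ_free.
The series flexibility is Σ Lᵢ/(AᵢEᵢ) = 425/(800×106×10³) + 875/(225×69×10³) = 6.137×10⁻⁵ mm/N.
Hence P = δ_free / Σ(L/AE) = 3.085/6.137×10⁻⁵ = 50.27 kN (tensile).
σ_{brass} = P / A = 50270 / 800 = 62.84 MPa.

σ ≈ 62.8 MPa (tensile)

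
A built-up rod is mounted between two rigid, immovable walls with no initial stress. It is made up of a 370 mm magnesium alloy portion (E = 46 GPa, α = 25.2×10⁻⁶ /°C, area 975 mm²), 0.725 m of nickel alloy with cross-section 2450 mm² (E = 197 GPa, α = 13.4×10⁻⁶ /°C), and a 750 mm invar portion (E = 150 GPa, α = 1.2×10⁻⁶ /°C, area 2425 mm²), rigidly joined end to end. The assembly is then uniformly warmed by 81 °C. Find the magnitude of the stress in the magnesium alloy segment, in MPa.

With the walls removed the bar would change length by δ_free = Σ αᵢΔT Lᵢ = 25.2×10⁻⁶×81×370 + 13.4×10⁻⁶×81×725 + 1.2×10⁻⁶×81×750 = 1.615 mm.
The walls prevent any net length change, so an axial force P (same in every segment) develops. Compatibility: P · Σ Lᵢ/(AᵢEᵢ) = δ_free.
The series flexibility is Σ Lᵢ/(AᵢEᵢ) = 370/(975×46×10³) + 725/(2450×197×10³) + 750/(2425×150×10³) = 1.181×10⁻⁵ mm/N.
So P = 1.615 / 1.181×10⁻⁵ = 136.7 kN, compressive.
σ_{magnesium alloy} = P / A = 136700 / 975 = 140.2 MPa.

σ ≈ 140 MPa (compressive)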